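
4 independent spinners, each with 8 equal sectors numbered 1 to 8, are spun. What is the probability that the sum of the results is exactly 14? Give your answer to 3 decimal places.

There are 8^4 = 4096 equally likely outcomes.
The number of ordered 4-tuples from {1,…,8} summing to 14 is 246.
P(sum = 14) = 246/4096 = 123/2048 ≈ 0.060.

0.060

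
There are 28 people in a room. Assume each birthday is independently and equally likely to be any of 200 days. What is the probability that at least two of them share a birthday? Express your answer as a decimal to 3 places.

0.862

It's easier to compute the probability that all 28 are distinct.
P(all distinct) = 200/200 · 199/200 · ··· · 173/200 ≈ 0.138.
So the probability of at least one match is 1 − 0.138 = 0.862.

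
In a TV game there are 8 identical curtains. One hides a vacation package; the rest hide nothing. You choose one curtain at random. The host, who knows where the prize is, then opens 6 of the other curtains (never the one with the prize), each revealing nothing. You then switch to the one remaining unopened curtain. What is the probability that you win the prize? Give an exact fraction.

Your original curtain holds the prize with probability 1/8, so the other 7 collectively hold it with probability 7/8.
The host can always find 6 empty curtains to open, so the reveals don't change that 7/8; it is now spread over the 1 remaining unopened curtain.
P(win by switching) = (7/8) · (1/1) = 7/8.

7/8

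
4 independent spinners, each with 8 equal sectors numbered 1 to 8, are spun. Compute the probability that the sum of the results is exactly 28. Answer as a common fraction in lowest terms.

There are 8^4 = 4096 equally likely outcomes.
The number of ordered 4-tuples from {1,…,8} summing to 28 is 35.
P(sum = 28) = 35/4096.

35/4096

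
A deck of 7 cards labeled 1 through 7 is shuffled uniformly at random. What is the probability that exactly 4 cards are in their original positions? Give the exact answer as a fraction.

Choose which 4 of the 7 are fixed: C(7,4) = 35 ways.
The remaining 3 must have no fixed point: D(3) = 2.
P = 35·2/5040 = 1/72.

1/72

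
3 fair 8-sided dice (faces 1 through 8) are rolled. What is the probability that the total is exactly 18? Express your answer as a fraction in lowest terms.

There are 8^3 = 512 equally likely outcomes.
The number of ordered 3-tuples from {1,…,8} summing to 18 is 28.
P(sum = 18) = 28/512 = 7/128.

7/128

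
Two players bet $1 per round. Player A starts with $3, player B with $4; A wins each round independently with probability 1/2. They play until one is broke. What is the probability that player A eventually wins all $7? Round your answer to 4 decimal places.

With a fair step, P(i) = ½P(i−1) + ½P(i+1) with P(0)=0, P(7)=1 has the linear solution P(i) = i/7.
P(3) = 3/7 ≈ 0.4286.

0.4286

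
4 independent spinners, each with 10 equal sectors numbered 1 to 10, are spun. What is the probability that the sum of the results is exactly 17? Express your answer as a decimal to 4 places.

0.0480

There are 10^4 = 10000 equally likely outcomes.
The number of ordered 4-tuples from {1,…,10} summing to 17 is 480.
P(sum = 17) = 480/10000 = 6/125 ≈ 0.0480.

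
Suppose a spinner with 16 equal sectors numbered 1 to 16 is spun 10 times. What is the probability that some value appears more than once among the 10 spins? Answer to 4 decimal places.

0.9736

P(all 10 different) = 16/16 · 15/16 · ··· · 7/16 ≈ 0.0264.
P(at least two equal) = 1 − 0.0264 = 0.9736.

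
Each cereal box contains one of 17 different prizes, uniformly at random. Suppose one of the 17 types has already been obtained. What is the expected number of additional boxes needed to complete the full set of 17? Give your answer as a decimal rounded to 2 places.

Starting from 1 distinct type, each trial gives a new one with probability (17−i)/17 when i types are held, so the wait for the next new type is 17/(17−i).
E = 17/16 + 17/15 + 17/14 + 17/13 + 17/12 + 17/11 + 17/10 + 17/9 + 17/8 + 17/7 + 17/6 + 17/5 + 17/4 + 17/3 + 17/2 + 17/1 = 41421503/720720 ≈ 57.47.

57.47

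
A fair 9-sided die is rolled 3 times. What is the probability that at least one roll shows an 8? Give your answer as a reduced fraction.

P(no roll shows an 8) = (8/9)^3 = 512/729.
P(at least one) = 1 − 512/729 = 217/729.

217/729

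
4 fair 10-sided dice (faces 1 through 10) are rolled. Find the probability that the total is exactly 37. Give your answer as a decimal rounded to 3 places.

There are 10^4 = 10000 equally likely outcomes.
The number of ordered 4-tuples from {1,…,10} summing to 37 is 20.
P(sum = 37) = 20/10000 = 1/500 ≈ 0.002.

0.002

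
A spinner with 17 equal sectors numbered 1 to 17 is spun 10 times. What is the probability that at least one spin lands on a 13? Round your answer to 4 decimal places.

0.4546

P(no spin lands on a 13) = (16/17)^10 ≈ 0.5454.
P(at least one) = 1 − 0.5454 = 0.4546.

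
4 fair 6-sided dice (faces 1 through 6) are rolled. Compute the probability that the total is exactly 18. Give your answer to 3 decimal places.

0.062

There are 6^4 = 1296 equally likely outcomes.
The number of ordered 4-tuples from {1,…,6} summing to 18 is 80.
P(sum = 18) = 80/1296 = 5/81 ≈ 0.062.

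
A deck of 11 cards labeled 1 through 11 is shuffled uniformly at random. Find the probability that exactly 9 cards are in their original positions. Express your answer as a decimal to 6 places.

Choose which 9 of the 11 are fixed: C(11,9) = 55 ways.
The remaining 2 must have no fixed point: D(2) = 1.
P = 55·1/39916800 = 1/725760 ≈ 0.000001.

0.000001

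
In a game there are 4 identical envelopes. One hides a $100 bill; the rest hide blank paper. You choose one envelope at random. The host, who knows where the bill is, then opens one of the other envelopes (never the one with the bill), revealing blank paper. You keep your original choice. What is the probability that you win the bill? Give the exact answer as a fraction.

The host can always open an empty envelope regardless of your choice, so this gives no information about your original envelope.
P(win by staying) = 1/4.

1/4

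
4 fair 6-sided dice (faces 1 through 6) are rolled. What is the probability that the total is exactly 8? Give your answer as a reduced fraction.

There are 6^4 = 1296 equally likely outcomes.
The number of ordered 4-tuples from {1,…,6} summing to 8 is 35.
P(sum = 8) = 35/1296.

35/1296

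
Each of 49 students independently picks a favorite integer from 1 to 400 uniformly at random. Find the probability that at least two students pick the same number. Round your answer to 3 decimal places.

It's easier to compute the probability that all 49 are distinct.
P(all distinct) = 400/400 · 399/400 · ··· · 352/400 ≈ 0.047.
So the probability of at least one match is 1 − 0.047 = 0.953.

0.953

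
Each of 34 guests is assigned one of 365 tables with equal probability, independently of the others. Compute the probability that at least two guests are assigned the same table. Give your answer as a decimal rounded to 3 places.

0.795

It's easier to compute the probability that all 34 are distinct.
P(all distinct) = 365/365 · 364/365 · ··· · 332/365 ≈ 0.205.
So the probability of at least one match is 1 − 0.205 = 0.795.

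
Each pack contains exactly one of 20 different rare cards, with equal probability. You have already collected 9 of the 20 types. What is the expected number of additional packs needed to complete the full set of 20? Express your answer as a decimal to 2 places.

Starting from 9 distinct types, each trial gives a new one with probability (20−i)/20 when i types are held, so the wait for the next new type is 20/(20−i).
E = 20/11 + 20/10 + 20/9 + 20/8 + 20/7 + 20/6 + 20/5 + 20/4 + 20/3 + 20/2 + 20/1 = 83711/1386 ≈ 60.40.

60.40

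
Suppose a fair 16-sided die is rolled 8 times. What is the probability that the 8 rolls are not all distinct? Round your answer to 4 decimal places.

0.8792

P(all 8 different) = 16/16 · 15/16 · ··· · 9/16 ≈ 0.1208.
P(at least two equal) = 1 − 0.1208 = 0.8792.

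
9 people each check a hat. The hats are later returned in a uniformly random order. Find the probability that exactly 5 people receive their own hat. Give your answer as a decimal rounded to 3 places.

Choose which 5 of the 9 are fixed: C(9,5) = 126 ways.
The remaining 4 must have no fixed point: D(4) = 9.
P = 126·9/362880 = 1/320 ≈ 0.003.

0.003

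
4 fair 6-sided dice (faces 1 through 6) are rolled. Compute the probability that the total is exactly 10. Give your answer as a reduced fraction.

There are 6^4 = 1296 equally likely outcomes.
The number of ordered 4-tuples from {1,…,6} summing to 10 is 80.
P(sum = 10) = 80/1296 = 5/81.

5/81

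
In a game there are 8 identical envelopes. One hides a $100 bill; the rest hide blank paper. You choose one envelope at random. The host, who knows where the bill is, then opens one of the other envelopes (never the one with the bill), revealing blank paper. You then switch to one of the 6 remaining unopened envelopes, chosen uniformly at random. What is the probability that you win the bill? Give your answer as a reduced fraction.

Your original envelope holds the bill with probability 1/8, so the other 7 collectively hold it with probability 7/8.
The host can always find an empty envelope to open, so this doesn't change that 7/8; it is now spread over the 6 remaining unopened envelopes.
P(win by switching) = (7/8) · (1/6) = 7/48.

7/48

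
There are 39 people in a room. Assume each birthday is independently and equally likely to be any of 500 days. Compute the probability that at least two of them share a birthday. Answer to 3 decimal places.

It's easier to compute the probability that all 39 are distinct.
P(all distinct) = 500/500 · 499/500 · ··· · 462/500 ≈ 0.218.
So the probability of at least one match is 1 − 0.218 = 0.782.

0.782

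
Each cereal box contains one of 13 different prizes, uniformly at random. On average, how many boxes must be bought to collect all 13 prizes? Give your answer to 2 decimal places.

After i distinct types are collected, each trial gives a new one with probability (13−i)/13, so the expected wait for the next new type is 13/(13−i).
E = 13/13 + 13/12 + 13/11 + 13/10 + 13/9 + 13/8 + 13/7 + 13/6 + 13/5 + 13/4 + 13/3 + 13/2 + 13/1 = 1145993/27720 ≈ 41.34.

41.34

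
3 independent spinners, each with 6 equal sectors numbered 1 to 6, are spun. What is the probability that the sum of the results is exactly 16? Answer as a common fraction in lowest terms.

There are 6^3 = 216 equally likely outcomes.
The number of ordered 3-tuples from {1,…,6} summing to 16 is 6.
P(sum = 16) = 6/216 = 1/36.

1/36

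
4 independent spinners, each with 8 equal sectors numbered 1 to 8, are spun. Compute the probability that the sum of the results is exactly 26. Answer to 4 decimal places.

There are 8^4 = 4096 equally likely outcomes.
The number of ordered 4-tuples from {1,…,8} summing to 26 is 84.
P(sum = 26) = 84/4096 = 21/1024 ≈ 0.0205.

0.0205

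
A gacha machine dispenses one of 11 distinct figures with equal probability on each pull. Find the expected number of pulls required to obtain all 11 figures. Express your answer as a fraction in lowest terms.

83711/2520

After i distinct types are collected, each trial gives a new one with probability (11−i)/11, so the expected wait for the next new type is 11/(11−i).
E = 11/11 + 11/10 + 11/9 + 11/8 + 11/7 + 11/6 + 11/5 + 11/4 + 11/3 + 11/2 + 11/1 = 83711/2520.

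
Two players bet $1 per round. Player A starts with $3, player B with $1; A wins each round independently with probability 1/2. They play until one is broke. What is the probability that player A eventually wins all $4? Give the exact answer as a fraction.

With a fair step, P(i) = ½P(i−1) + ½P(i+1) with P(0)=0, P(4)=1 has the linear solution P(i) = i/4.
P(3) = 3/4.

3/4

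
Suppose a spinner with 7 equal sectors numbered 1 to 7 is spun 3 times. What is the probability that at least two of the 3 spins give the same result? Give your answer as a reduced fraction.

P(all 3 different) = 7/7 · 6/7 · ··· · 5/7 = 30/49.
P(at least two equal) = 1 − 30/49 = 19/49.

19/49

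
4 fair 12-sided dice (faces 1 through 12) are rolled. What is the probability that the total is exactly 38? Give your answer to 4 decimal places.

There are 12^4 = 20736 equally likely outcomes.
The number of ordered 4-tuples from {1,…,12} summing to 38 is 286.
P(sum = 38) = 286/20736 = 143/10368 ≈ 0.0138.

0.0138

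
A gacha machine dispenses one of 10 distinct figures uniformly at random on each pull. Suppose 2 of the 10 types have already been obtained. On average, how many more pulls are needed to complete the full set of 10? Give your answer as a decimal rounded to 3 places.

Starting from 2 distinct types, each trial gives a new one with probability (10−i)/10 when i types are held, so the wait for the next new type is 10/(10−i).
E = 10/8 + 10/7 + 10/6 + 10/5 + 10/4 + 10/3 + 10/2 + 10/1 = 761/28 ≈ 27.179.

27.179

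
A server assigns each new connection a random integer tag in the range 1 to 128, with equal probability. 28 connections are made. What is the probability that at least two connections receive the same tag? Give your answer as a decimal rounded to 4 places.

It's easier to compute the probability that all 28 are distinct.
P(all distinct) = 128/128 · 127/128 · ··· · 101/128 ≈ 0.0411.
So the probability of at least one match is 1 − 0.0411 = 0.9589.

0.9589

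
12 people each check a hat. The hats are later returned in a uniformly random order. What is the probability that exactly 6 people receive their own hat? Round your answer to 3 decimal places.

0.001

Choose which 6 of the 12 are fixed: C(12,6) = 924 ways.
The remaining 6 must have no fixed point: D(6) = 265.
P = 924·265/479001600 = 53/103680 ≈ 0.001.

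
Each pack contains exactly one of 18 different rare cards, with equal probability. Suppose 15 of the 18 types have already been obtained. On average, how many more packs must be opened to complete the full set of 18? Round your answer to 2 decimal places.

Starting from 15 distinct types, each trial gives a new one with probability (18−i)/18 when i types are held, so the wait for the next new type is 18/(18−i).
E = 18/3 + 18/2 + 18/1 = 33 ≈ 33.00.

33.00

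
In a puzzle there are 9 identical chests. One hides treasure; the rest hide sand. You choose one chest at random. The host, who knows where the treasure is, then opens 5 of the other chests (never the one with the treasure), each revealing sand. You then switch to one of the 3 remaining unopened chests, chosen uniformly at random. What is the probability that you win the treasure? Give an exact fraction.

Your original chest holds the treasure with probability 1/9, so the other 8 collectively hold it with probability 8/9.
The host can always find 5 empty chests to open, so the reveals don't change that 8/9; it is now spread over the 3 remaining unopened chests.
P(win by switching) = (8/9) · (1/3) = 8/27.

8/27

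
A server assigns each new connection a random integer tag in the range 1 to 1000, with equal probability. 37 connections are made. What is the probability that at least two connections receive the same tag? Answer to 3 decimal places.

0.490

It's easier to compute the probability that all 37 are distinct.
P(all distinct) = 1000/1000 · 999/1000 · ··· · 964/1000 ≈ 0.510.
So the probability of at least one match is 1 − 0.510 = 0.490.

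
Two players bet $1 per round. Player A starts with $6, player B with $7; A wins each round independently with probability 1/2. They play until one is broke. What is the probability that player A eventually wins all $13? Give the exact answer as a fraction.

With a fair step, P(i) = ½P(i−1) + ½P(i+1) with P(0)=0, P(13)=1 has the linear solution P(i) = i/13.
P(6) = 6/13.

6/13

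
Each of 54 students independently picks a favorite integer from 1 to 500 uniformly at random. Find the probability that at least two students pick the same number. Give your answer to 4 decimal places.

It's easier to compute the probability that all 54 are distinct.
P(all distinct) = 500/500 · 499/500 · ··· · 447/500 ≈ 0.0513.
So the probability of at least one match is 1 − 0.0513 = 0.9487.

0.9487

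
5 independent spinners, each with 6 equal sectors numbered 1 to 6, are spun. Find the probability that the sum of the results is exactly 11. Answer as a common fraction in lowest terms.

There are 6^5 = 7776 equally likely outcomes.
The number of ordered 5-tuples from {1,…,6} summing to 11 is 205.
P(sum = 11) = 205/7776.

205/7776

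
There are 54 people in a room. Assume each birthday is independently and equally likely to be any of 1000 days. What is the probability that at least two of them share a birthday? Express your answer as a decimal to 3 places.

0.767

It's easier to compute the probability that all 54 are distinct.
P(all distinct) = 1000/1000 · 999/1000 · ··· · 947/1000 ≈ 0.233.
So the probability of at least one match is 1 − 0.233 = 0.767.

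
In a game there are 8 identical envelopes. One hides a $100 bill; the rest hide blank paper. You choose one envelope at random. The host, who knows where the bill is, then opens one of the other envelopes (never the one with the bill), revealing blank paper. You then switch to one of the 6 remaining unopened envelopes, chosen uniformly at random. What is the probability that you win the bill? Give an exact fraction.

7/48

Your original envelope holds the bill with probability 1/8, so the other 7 collectively hold it with probability 7/8.
The host can always find an empty envelope to open, so this doesn't change that 7/8; it is now spread over the 6 remaining unopened envelopes.
P(win by switching) = (7/8) · (1/6) = 7/48.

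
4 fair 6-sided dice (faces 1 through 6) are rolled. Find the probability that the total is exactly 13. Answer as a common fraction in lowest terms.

There are 6^4 = 1296 equally likely outcomes.
The number of ordered 4-tuples from {1,…,6} summing to 13 is 140.
P(sum = 13) = 140/1296 = 35/324.

35/324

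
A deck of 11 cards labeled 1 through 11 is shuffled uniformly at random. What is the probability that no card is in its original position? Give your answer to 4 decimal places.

0.3679

This is the derangement probability: permutations of 11 with no fixed point.
D(11) = 11! · (1 − 1/1! + 1/2! − ··· + (−1)^11/11!) = 14684570.
P = 14684570/39916800 = 1468457/3991680 ≈ 0.3679.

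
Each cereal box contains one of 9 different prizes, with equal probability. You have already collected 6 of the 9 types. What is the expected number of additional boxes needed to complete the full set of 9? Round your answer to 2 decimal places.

Starting from 6 distinct types, each trial gives a new one with probability (9−i)/9 when i types are held, so the wait for the next new type is 9/(9−i).
E = 9/3 + 9/2 + 9/1 = 33/2 ≈ 16.50.

16.50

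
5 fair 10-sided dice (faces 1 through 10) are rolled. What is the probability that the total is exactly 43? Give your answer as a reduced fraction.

There are 10^5 = 100000 equally likely outcomes.
The number of ordered 5-tuples from {1,…,10} summing to 43 is 330.
P(sum = 43) = 330/100000 = 33/10000.

33/10000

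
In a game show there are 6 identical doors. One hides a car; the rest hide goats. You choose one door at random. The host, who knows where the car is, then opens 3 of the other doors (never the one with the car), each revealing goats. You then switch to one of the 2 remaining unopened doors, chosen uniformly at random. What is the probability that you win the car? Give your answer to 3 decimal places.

0.417

Your original door holds the car with probability 1/6, so the other 5 collectively hold it with probability 5/6.
The host can always find 3 empty doors to open, so the reveals don't change that 5/6; it is now spread over the 2 remaining unopened doors.
P(win by switching) = (5/6) · (1/2) = 5/12 ≈ 0.417.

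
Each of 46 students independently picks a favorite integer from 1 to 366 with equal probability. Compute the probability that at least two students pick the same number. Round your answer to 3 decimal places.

0.948

It's easier to compute the probability that all 46 are distinct.
P(all distinct) = 366/366 · 365/366 · ··· · 321/366 ≈ 0.052.
So the probability of at least one match is 1 − 0.052 = 0.948.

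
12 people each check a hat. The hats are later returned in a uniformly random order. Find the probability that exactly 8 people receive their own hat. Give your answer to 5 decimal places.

Choose which 8 of the 12 are fixed: C(12,8) = 495 ways.
The remaining 4 must have no fixed point: D(4) = 9.
P = 495·9/479001600 = 1/107520 ≈ 0.00001.

0.00001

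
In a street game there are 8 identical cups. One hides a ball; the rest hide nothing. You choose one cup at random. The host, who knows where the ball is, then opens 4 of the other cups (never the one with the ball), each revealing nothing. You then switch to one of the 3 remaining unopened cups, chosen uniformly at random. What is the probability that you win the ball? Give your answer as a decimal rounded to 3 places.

0.292

Your original cup holds the ball with probability 1/8, so the other 7 collectively hold it with probability 7/8.
The host can always find 4 empty cups to open, so the reveals don't change that 7/8; it is now spread over the 3 remaining unopened cups.
P(win by switching) = (7/8) · (1/3) = 7/24 ≈ 0.292.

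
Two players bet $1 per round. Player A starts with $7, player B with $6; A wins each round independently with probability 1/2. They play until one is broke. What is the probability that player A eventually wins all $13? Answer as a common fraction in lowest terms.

7/13

With a fair step, P(i) = ½P(i−1) + ½P(i+1) with P(0)=0, P(13)=1 has the linear solution P(i) = i/13.
P(7) = 7/13.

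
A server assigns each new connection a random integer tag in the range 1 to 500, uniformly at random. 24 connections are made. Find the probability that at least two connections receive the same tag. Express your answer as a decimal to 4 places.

0.4293

It's easier to compute the probability that all 24 are distinct.
P(all distinct) = 500/500 · 499/500 · ··· · 477/500 ≈ 0.5707.
So the probability of at least one match is 1 − 0.5707 = 0.4293.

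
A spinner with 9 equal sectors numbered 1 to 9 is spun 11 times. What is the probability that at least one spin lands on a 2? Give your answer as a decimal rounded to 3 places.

P(no spin lands on a 2) = (8/9)^11 ≈ 0.274.
P(at least one) = 1 − 0.274 = 0.726.

0.726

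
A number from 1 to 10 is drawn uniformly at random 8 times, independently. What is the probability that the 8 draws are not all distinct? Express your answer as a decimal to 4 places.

0.9819

P(all 8 different) = 10/10 · 9/10 · ··· · 3/10 ≈ 0.0181.
P(at least two equal) = 1 − 0.0181 = 0.9819.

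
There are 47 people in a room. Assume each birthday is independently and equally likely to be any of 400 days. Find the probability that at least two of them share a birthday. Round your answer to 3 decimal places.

It's easier to compute the probability that all 47 are distinct.
P(all distinct) = 400/400 · 399/400 · ··· · 354/400 ≈ 0.060.
So the probability of at least one match is 1 − 0.060 = 0.940.

0.940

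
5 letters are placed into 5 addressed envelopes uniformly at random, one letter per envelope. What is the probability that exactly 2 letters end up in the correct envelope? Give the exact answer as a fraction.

1/6

Choose which 2 of the 5 are fixed: C(5,2) = 10 ways.
The remaining 3 must have no fixed point: D(3) = 2.
P = 10·2/120 = 1/6.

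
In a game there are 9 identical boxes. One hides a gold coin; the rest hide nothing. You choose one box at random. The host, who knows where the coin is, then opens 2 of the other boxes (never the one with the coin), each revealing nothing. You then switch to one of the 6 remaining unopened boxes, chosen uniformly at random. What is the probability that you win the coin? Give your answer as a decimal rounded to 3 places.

Your original box holds the coin with probability 1/9, so the other 8 collectively hold it with probability 8/9.
The host can always find 2 empty boxes to open, so the reveals don't change that 8/9; it is now spread over the 6 remaining unopened boxes.
P(win by switching) = (8/9) · (1/6) = 4/27 ≈ 0.148.

0.148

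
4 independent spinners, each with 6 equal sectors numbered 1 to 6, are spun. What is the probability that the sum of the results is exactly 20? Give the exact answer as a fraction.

There are 6^4 = 1296 equally likely outcomes.
The number of ordered 4-tuples from {1,…,6} summing to 20 is 35.
P(sum = 20) = 35/1296.

35/1296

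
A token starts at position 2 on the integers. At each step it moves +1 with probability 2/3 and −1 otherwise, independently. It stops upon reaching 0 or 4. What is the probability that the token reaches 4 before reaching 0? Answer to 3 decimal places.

0.800

Let r = q/p = (1/3)/(2/3) = 1/2. The recurrence P(i) = p·P(i+1) + q·P(i−1) with P(0)=0, P(4)=1 gives P(i) = (1 − r^i)/(1 − r^4).
P(2) = (1 − (1/2)^2) / (1 − (1/2)^4) = 4/5 ≈ 0.800.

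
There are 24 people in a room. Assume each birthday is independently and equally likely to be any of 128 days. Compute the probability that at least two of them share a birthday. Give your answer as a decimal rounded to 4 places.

It's easier to compute the probability that all 24 are distinct.
P(all distinct) = 128/128 · 127/128 · ··· · 105/128 ≈ 0.1001.
So the probability of at least one match is 1 − 0.1001 = 0.8999.

0.8999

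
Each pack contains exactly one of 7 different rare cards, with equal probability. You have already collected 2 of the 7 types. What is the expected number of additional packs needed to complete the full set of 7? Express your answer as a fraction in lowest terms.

959/60

Starting from 2 distinct types, each trial gives a new one with probability (7−i)/7 when i types are held, so the wait for the next new type is 7/(7−i).
E = 7/5 + 7/4 + 7/3 + 7/2 + 7/1 = 959/60.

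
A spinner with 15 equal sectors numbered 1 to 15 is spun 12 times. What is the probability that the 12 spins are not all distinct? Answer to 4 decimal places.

P(all 12 different) = 15/15 · 14/15 · ··· · 4/15 ≈ 0.0017.
P(at least two equal) = 1 − 0.0017 = 0.9983.

0.9983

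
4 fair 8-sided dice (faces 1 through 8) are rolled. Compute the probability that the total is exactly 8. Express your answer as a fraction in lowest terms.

There are 8^4 = 4096 equally likely outcomes.
The number of ordered 4-tuples from {1,…,8} summing to 8 is 35.
P(sum = 8) = 35/4096.

35/4096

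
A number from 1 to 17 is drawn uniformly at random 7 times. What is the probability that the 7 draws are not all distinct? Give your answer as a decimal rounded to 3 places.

P(all 7 different) = 17/17 · 16/17 · ··· · 11/17 ≈ 0.239.
P(at least two equal) = 1 − 0.239 = 0.761.

0.761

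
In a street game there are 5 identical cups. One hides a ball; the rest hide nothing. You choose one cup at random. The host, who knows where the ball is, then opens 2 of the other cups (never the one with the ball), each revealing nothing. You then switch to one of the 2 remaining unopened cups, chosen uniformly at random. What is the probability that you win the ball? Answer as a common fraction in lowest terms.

Your original cup holds the ball with probability 1/5, so the other 4 collectively hold it with probability 4/5.
The host can always find 2 empty cups to open, so the reveals don't change that 4/5; it is now spread over the 2 remaining unopened cups.
P(win by switching) = (4/5) · (1/2) = 2/5.

2/5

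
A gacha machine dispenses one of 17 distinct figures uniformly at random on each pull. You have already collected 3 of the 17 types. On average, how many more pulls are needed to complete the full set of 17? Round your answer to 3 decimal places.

Starting from 3 distinct types, each trial gives a new one with probability (17−i)/17 when i types are held, so the wait for the next new type is 17/(17−i).
E = 17/14 + 17/13 + 17/12 + 17/11 + 17/10 + 17/9 + 17/8 + 17/7 + 17/6 + 17/5 + 17/4 + 17/3 + 17/2 + 17/1 = 19919461/360360 ≈ 55.277.

55.277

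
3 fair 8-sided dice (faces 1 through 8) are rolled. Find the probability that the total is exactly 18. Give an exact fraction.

There are 8^3 = 512 equally likely outcomes.
The number of ordered 3-tuples from {1,…,8} summing to 18 is 28.
P(sum = 18) = 28/512 = 7/128.

7/128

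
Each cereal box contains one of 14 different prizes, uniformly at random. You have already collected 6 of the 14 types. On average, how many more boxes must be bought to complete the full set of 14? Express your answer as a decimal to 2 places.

38.05

Starting from 6 distinct types, each trial gives a new one with probability (14−i)/14 when i types are held, so the wait for the next new type is 14/(14−i).
E = 14/8 + 14/7 + 14/6 + 14/5 + 14/4 + 14/3 + 14/2 + 14/1 = 761/20 ≈ 38.05.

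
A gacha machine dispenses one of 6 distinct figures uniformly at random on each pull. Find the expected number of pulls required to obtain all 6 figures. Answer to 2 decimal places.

14.70

After i distinct types are collected, each trial gives a new one with probability (6−i)/6, so the expected wait for the next new type is 6/(6−i).
E = 6/6 + 6/5 + 6/4 + 6/3 + 6/2 + 6/1 = 147/10 ≈ 14.70.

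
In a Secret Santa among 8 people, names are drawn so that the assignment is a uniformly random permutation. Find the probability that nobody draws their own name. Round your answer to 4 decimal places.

This is the derangement probability: permutations of 8 with no fixed point.
D(8) = 8! · (1 − 1/1! + 1/2! − ··· + (−1)^8/8!) = 14833.
P = 14833/40320 = 2119/5760 ≈ 0.3679.

0.3679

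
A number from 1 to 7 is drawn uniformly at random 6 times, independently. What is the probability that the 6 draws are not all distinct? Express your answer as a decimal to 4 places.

P(all 6 different) = 7/7 · 6/7 · ··· · 2/7 ≈ 0.0428.
P(at least two equal) = 1 − 0.0428 = 0.9572.

0.9572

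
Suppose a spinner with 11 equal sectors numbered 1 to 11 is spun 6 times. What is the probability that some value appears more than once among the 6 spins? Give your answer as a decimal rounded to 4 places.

P(all 6 different) = 11/11 · 10/11 · ··· · 6/11 ≈ 0.1878.
P(at least two equal) = 1 − 0.1878 = 0.8122.

0.8122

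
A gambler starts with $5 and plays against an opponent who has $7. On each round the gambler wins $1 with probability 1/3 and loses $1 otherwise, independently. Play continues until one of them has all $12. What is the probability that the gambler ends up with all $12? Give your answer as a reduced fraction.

31/4095

Let r = q/p = (2/3)/(1/3) = 2. The recurrence P(i) = p·P(i+1) + q·P(i−1) with P(0)=0, P(12)=1 gives P(i) = (1 − r^i)/(1 − r^12).
P(5) = (1 − (2)^5) / (1 − (2)^12) = 31/4095.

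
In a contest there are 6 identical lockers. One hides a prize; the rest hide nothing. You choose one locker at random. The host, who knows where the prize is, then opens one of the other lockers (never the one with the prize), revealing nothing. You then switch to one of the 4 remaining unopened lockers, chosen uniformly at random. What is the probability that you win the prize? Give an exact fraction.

Your original locker holds the prize with probability 1/6, so the other 5 collectively hold it with probability 5/6.
The host can always find an empty locker to open, so this doesn't change that 5/6; it is now spread over the 4 remaining unopened lockers.
P(win by switching) = (5/6) · (1/4) = 5/24.

5/24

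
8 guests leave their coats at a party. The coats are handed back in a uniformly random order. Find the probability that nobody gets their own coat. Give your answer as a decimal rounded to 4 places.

This is the derangement probability: permutations of 8 with no fixed point.
D(8) = 8! · (1 − 1/1! + 1/2! − ··· + (−1)^8/8!) = 14833.
P = 14833/40320 = 2119/5760 ≈ 0.3679.

0.3679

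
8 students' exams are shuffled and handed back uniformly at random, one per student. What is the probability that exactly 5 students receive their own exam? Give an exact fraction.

Choose which 5 of the 8 are fixed: C(8,5) = 56 ways.
The remaining 3 must have no fixed point: D(3) = 2.
P = 56·2/40320 = 1/360.

1/360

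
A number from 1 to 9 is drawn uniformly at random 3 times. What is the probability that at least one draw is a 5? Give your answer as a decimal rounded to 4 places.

P(no draw is a 5) = (8/9)^3 ≈ 0.7023.
P(at least one) = 1 − 0.7023 = 0.2977.

0.2977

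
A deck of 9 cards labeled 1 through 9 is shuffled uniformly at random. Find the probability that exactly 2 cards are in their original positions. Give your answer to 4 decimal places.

0.1839

Choose which 2 of the 9 are fixed: C(9,2) = 36 ways.
The remaining 7 must have no fixed point: D(7) = 1854.
P = 36·1854/362880 = 103/560 ≈ 0.1839.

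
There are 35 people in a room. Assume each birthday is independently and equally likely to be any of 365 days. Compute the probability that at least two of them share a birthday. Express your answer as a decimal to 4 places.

0.8144

It's easier to compute the probability that all 35 are distinct.
P(all distinct) = 365/365 · 364/365 · ··· · 331/365 ≈ 0.1856.
So the probability of at least one match is 1 − 0.1856 = 0.8144.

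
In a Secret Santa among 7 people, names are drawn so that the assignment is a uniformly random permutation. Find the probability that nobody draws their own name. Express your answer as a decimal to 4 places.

0.3679

This is the derangement probability: permutations of 7 with no fixed point.
D(7) = 7! · (1 − 1/1! + 1/2! − ··· + (−1)^7/7!) = 1854.
P = 1854/5040 = 103/280 ≈ 0.3679.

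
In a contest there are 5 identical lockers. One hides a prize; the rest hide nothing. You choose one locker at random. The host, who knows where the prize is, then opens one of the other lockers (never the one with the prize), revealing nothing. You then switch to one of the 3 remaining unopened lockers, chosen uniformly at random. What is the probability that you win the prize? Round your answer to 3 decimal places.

0.267

Your original locker holds the prize with probability 1/5, so the other 4 collectively hold it with probability 4/5.
The host can always find an empty locker to open, so this doesn't change that 4/5; it is now spread over the 3 remaining unopened lockers.
P(win by switching) = (4/5) · (1/3) = 4/15 ≈ 0.267.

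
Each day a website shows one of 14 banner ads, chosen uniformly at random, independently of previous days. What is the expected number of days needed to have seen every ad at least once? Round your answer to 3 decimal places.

After i distinct types are collected, each trial gives a new one with probability (14−i)/14, so the expected wait for the next new type is 14/(14−i).
E = 14/14 + 14/13 + 14/12 + 14/11 + 14/10 + 14/9 + 14/8 + 14/7 + 14/6 + 14/5 + 14/4 + 14/3 + 14/2 + 14/1 = 1171733/25740 ≈ 45.522.

45.522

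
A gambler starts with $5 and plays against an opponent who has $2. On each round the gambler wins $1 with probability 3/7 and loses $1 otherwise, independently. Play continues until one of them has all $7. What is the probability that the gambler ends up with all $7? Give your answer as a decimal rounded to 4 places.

Let r = q/p = (4/7)/(3/7) = 4/3. The recurrence P(i) = p·P(i+1) + q·P(i−1) with P(0)=0, P(7)=1 gives P(i) = (1 − r^i)/(1 − r^7).
P(5) = (1 − (4/3)^5) / (1 − (4/3)^7) = 7029/14197 ≈ 0.4951.

0.4951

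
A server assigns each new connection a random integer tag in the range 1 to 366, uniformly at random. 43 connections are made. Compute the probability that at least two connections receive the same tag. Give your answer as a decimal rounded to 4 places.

0.9234

It's easier to compute the probability that all 43 are distinct.
P(all distinct) = 366/366 · 365/366 · ··· · 324/366 ≈ 0.0766.
So the probability of at least one match is 1 − 0.0766 = 0.9234.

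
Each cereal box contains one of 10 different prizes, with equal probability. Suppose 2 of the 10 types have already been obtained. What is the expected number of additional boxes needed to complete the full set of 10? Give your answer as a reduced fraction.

Starting from 2 distinct types, each trial gives a new one with probability (10−i)/10 when i types are held, so the wait for the next new type is 10/(10−i).
E = 10/8 + 10/7 + 10/6 + 10/5 + 10/4 + 10/3 + 10/2 + 10/1 = 761/28.

761/28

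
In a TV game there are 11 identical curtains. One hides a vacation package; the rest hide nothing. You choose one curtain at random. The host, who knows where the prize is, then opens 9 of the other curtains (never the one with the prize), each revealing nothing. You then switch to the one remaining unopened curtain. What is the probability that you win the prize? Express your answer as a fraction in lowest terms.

Your original curtain holds the prize with probability 1/11, so the other 10 collectively hold it with probability 10/11.
The host can always find 9 empty curtains to open, so the reveals don't change that 10/11; it is now spread over the 1 remaining unopened curtain.
P(win by switching) = (10/11) · (1/1) = 10/11.

10/11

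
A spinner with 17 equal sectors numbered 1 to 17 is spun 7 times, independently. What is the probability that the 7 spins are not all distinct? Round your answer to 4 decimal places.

0.7611

P(all 7 different) = 17/17 · 16/17 · ··· · 11/17 ≈ 0.2389.
P(at least two equal) = 1 − 0.2389 = 0.7611.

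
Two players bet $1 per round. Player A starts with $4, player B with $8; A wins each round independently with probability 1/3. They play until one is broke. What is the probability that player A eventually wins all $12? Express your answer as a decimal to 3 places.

0.004

Let r = q/p = (2/3)/(1/3) = 2. The recurrence P(i) = p·P(i+1) + q·P(i−1) with P(0)=0, P(12)=1 gives P(i) = (1 − r^i)/(1 − r^12).
P(4) = (1 − (2)^4) / (1 − (2)^12) = 1/273 ≈ 0.004.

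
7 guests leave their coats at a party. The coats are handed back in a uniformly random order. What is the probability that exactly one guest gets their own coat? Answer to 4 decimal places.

Choose which one is fixed: C(7,1) = 7 ways.
The remaining 6 must have no fixed point: D(6) = 265.
P = 7·265/5040 = 53/144 ≈ 0.3681.

0.3681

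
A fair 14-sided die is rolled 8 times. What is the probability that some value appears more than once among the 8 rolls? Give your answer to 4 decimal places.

0.9180

P(all 8 different) = 14/14 · 13/14 · ··· · 7/14 ≈ 0.0820.
P(at least two equal) = 1 − 0.0820 = 0.9180.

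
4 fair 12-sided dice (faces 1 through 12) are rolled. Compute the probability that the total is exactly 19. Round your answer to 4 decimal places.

0.0355

There are 12^4 = 20736 equally likely outcomes.
The number of ordered 4-tuples from {1,…,12} summing to 19 is 736.
P(sum = 19) = 736/20736 = 23/648 ≈ 0.0355.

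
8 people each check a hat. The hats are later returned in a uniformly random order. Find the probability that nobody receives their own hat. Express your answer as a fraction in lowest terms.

2119/5760

This is the derangement probability: permutations of 8 with no fixed point.
D(8) = 8! · (1 − 1/1! + 1/2! − ··· + (−1)^8/8!) = 14833.
P = 14833/40320 = 2119/5760.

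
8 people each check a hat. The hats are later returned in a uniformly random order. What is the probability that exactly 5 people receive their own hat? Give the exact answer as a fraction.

1/360

Choose which 5 of the 8 are fixed: C(8,5) = 56 ways.
The remaining 3 must have no fixed point: D(3) = 2.
P = 56·2/40320 = 1/360.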